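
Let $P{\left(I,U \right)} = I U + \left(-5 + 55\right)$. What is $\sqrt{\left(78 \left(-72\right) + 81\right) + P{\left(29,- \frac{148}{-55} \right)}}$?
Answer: $\frac{i \sqrt{16356065}}{55} \approx 73.532 i$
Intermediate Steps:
$P{\left(I,U \right)} = 50 + I U$ ($P{\left(I,U \right)} = I U + 50 = 50 + I U$)
$\sqrt{\left(78 \left(-72\right) + 81\right) + P{\left(29,- \frac{148}{-55} \right)}} = \sqrt{\left(78 \left(-72\right) + 81\right) + \left(50 + 29 \left(- \frac{148}{-55}\right)\right)} = \sqrt{\left(-5616 + 81\right) + \left(50 + 29 \left(\left(-148\right) \left(- \frac{1}{55}\right)\right)\right)} = \sqrt{-5535 + \left(50 + 29 \cdot \frac{148}{55}\right)} = \sqrt{-5535 + \left(50 + \frac{4292}{55}\right)} = \sqrt{-5535 + \frac{7042}{55}} = \sqrt{- \frac{297383}{55}} = \frac{i \sqrt{16356065}}{55}$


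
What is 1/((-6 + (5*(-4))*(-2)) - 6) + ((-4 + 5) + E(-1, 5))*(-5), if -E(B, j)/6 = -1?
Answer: -979/28 ≈ -34.964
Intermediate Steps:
E(B, j) = 6 (E(B, j) = -6*(-1) = 6)
1/((-6 + (5*(-4))*(-2)) - 6) + ((-4 + 5) + E(-1, 5))*(-5) = 1/((-6 + (5*(-4))*(-2)) - 6) + ((-4 + 5) + 6)*(-5) = 1/((-6 - 20*(-2)) - 6) + (1 + 6)*(-5) = 1/((-6 + 40) - 6) + 7*(-5) = 1/(34 - 6) - 35 = 1/28 - 35 = -979/28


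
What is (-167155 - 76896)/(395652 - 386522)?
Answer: -244051/9130 ≈ -26.731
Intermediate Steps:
(-167155 - 76896)/(395652 - 386522) = -244051/9130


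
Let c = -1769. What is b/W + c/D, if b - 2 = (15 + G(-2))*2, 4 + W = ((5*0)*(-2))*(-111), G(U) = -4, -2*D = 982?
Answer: -1177/491 ≈ -2.3971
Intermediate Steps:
D = -491 (D = -1/2*982 = -491)
W = -4 (W = -4 + ((5*0)*(-2))*(-111) = -4 + (0*(-2))*(-111) = -4 + 0*(-111) = -4 + 0 = -4)
b = 24 (b = 2 + (15 - 4)*2 = 2 + 11*2 = 2 + 22 = 24)
b/W + c/D = 24/(-4) - 1769/(-491) = 24*(-1/4) - 1769*(-1/491) = -6 + 1769/491 = -1177/491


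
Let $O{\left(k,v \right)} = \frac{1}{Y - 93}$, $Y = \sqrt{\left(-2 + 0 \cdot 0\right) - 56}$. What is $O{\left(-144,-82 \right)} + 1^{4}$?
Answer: $\frac{8614}{8707} - \frac{i \sqrt{58}}{8707} \approx 0.98932 - 0.00087467 i$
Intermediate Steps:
$Y = i \sqrt{58}$ ($Y = \sqrt{\left(-2 + 0\right) - 56} = \sqrt{-2 - 56} = \sqrt{-58} = i \sqrt{58} \approx 7.6158 i$)
$O{\left(k,v \right)} = \frac{1}{-93 + i \sqrt{58}}$ ($O{\left(k,v \right)} = \frac{1}{i \sqrt{58} - 93} = \frac{1}{-93 + i \sqrt{58}}$)
$O{\left(-144,-82 \right)} + 1^{4} = \left(- \frac{93}{8707} - \frac{i \sqrt{58}}{8707}\right) + 1^{4} = \left(- \frac{93}{8707} - \frac{i \sqrt{58}}{8707}\right) + 1 = \frac{8614}{8707} - \frac{i \sqrt{58}}{8707}$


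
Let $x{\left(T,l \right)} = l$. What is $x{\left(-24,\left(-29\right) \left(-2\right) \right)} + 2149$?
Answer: $2207$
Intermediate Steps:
$x{\left(-24,\left(-29\right) \left(-2\right) \right)} + 2149 = \left(-29\right) \left(-2\right) + 2149 = 58 + 2149 = 2207$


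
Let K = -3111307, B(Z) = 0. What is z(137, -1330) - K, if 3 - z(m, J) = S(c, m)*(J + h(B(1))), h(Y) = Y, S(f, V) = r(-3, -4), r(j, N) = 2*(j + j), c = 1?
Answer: 3095350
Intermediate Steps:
r(j, N) = 4*j (r(j, N) = 2*(2*j) = 4*j)
S(f, V) = -12 (S(f, V) = 4*(-3) = -12)
z(m, J) = 3 + 12*J (z(m, J) = 3 - (-12)*(J + 0) = 3 - (-12)*J = 3 + 12*J)
z(137, -1330) - K = (3 + 12*(-1330)) - 1*(-3111307) = (3 - 15960) + 3111307 = -15957 + 3111307 = 3095350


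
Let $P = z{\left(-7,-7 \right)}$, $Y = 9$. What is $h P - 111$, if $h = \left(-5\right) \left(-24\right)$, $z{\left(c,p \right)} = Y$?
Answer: $969$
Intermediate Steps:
$z{\left(c,p \right)} = 9$
$P = 9$
$h = 120$
$h P - 111 = 120 \cdot 9 - 111 = 1080 - 111 = 969$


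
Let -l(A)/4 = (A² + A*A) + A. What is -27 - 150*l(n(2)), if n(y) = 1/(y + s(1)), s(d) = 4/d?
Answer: 319/3 ≈ 106.33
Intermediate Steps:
n(y) = 1/(4 + y) (n(y) = 1/(y + 4/1) = 1/(y + 4*1) = 1/(y + 4) = 1/(4 + y))
l(A) = -8*A² - 4*A (l(A) = -4*((A² + A*A) + A) = -4*((A² + A²) + A) = -4*(2*A² + A) = -4*(A + 2*A²) = -8*A² - 4*A)
-27 - 150*l(n(2)) = -27 - (-600)*(1 + 2/(4 + 2))/(4 + 2) = -27 - (-600)*(1 + 2/6)/6 = -27 - (-600)*(1 + 2*(⅙))/6 = -27 - (-600)*(1 + ⅓)/6 = -27 - (-600)*4/(6*3) = -27 - 150*(-8/9) = -27 + 400/3 = 319/3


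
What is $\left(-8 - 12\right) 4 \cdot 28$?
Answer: $-2240$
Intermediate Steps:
$\left(-8 - 12\right) 4 \cdot 28 = \left(-20\right) 4 \cdot 28 = \left(-80\right) 28 = -2240$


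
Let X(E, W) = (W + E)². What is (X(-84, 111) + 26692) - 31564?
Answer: -4143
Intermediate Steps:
X(E, W) = (E + W)²
(X(-84, 111) + 26692) - 31564 = ((-84 + 111)² + 26692) - 31564 = (27² + 26692) - 31564 = (729 + 26692) - 31564 = 27421 - 31564 = -4143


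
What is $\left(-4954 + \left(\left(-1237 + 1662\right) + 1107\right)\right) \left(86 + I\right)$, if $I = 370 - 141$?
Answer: $-1077930$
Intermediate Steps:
$I = 229$
$\left(-4954 + \left(\left(-1237 + 1662\right) + 1107\right)\right) \left(86 + I\right) = \left(-4954 + \left(\left(-1237 + 1662\right) + 1107\right)\right) \left(86 + 229\right) = \left(-4954 + \left(425 + 1107\right)\right) 315 = \left(-4954 + 1532\right) 315 = \left(-3422\right) 315 = -1077930$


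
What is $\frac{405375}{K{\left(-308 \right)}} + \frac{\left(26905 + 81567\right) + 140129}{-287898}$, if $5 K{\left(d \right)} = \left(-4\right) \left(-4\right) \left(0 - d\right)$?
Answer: $\frac{97051358837}{236460224} \approx 410.43$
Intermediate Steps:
$K{\left(d \right)} = - \frac{16 d}{5}$ ($K{\left(d \right)} = \frac{\left(-4\right) \left(-4\right) \left(0 - d\right)}{5} = \frac{16 \left(- d\right)}{5} = \frac{\left(-16\right) d}{5} = - \frac{16 d}{5}$)
$\frac{405375}{K{\left(-308 \right)}} + \frac{\left(26905 + 81567\right) + 140129}{-287898} = \frac{405375}{\left(- \frac{16}{5}\right) \left(-308\right)} + \frac{\left(26905 + 81567\right) + 140129}{-287898} = \frac{405375}{\frac{4928}{5}} + \left(108472 + 140129\right) \left(- \frac{1}{287898}\right) = 405375 \cdot \frac{5}{4928} + 248601 \left(- \frac{1}{287898}\right) = \frac{2026875}{4928} - \frac{82867}{95966} = \frac{97051358837}{236460224}$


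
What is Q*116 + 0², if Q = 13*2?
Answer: 3016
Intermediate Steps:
Q = 26
Q*116 + 0² = 26*116 + 0² = 3016 + 0 = 3016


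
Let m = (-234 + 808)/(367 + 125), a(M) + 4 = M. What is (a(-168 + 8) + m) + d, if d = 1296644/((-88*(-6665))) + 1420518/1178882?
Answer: -20667633896221/129644600745 ≈ -159.42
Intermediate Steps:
a(M) = -4 + M
d = 295219061171/86429733830 (d = 1296644/586520 + 1420518*(1/1178882) = 1296644*(1/586520) + 710259/589441 = 324161/146630 + 710259/589441 = 295219061171/86429733830 ≈ 3.4157)
m = 7/6 (m = 574/492 = (1/492)*574 = 7/6 ≈ 1.1667)
(a(-168 + 8) + m) + d = ((-4 + (-168 + 8)) + 7/6) + 295219061171/86429733830 = ((-4 - 160) + 7/6) + 295219061171/86429733830 = (-164 + 7/6) + 295219061171/86429733830 = -977/6 + 295219061171/86429733830 = -20667633896221/129644600745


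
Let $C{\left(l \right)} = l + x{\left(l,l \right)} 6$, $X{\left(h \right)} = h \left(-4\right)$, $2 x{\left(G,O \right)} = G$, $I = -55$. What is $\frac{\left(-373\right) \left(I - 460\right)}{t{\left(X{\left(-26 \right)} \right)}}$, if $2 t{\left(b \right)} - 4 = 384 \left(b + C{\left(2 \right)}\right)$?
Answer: $\frac{192095}{21506} \approx 8.9322$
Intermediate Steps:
$x{\left(G,O \right)} = \frac{G}{2}$
$X{\left(h \right)} = - 4 h$
$C{\left(l \right)} = 4 l$ ($C{\left(l \right)} = l + \frac{l}{2} \cdot 6 = l + 3 l = 4 l$)
$t{\left(b \right)} = 1538 + 192 b$ ($t{\left(b \right)} = 2 + \frac{384 \left(b + 4 \cdot 2\right)}{2} = 2 + \frac{384 \left(b + 8\right)}{2} = 2 + \frac{384 \left(8 + b\right)}{2} = 2 + \frac{3072 + 384 b}{2} = 2 + \left(1536 + 192 b\right) = 1538 + 192 b$)
$\frac{\left(-373\right) \left(I - 460\right)}{t{\left(X{\left(-26 \right)} \right)}} = \frac{\left(-373\right) \left(-55 - 460\right)}{1538 + 192 \left(\left(-4\right) \left(-26\right)\right)} = \frac{\left(-373\right) \left(-515\right)}{1538 + 192 \cdot 104} = \frac{192095}{1538 + 19968} = \frac{192095}{21506}$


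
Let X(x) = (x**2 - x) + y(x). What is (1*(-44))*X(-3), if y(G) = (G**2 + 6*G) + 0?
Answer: -132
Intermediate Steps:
y(G) = G**2 + 6*G
X(x) = x**2 - x + x*(6 + x) (X(x) = (x**2 - x) + x*(6 + x) = x**2 - x + x*(6 + x))
(1*(-44))*X(-3) = (1*(-44))*(-3*(5 + 2*(-3))) = -(-132)*(5 - 6) = -(-132)*(-1) = -44*3 = -132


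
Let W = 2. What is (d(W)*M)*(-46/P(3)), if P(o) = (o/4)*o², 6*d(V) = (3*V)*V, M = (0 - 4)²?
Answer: -5888/27 ≈ -218.07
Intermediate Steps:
M = 16 (M = (-4)² = 16)
d(V) = V²/2 (d(V) = ((3*V)*V)/6 = (3*V²)/6 = V²/2)
P(o) = o³/4 (P(o) = (o*(¼))*o² = (o/4)*o² = o³/4)
(d(W)*M)*(-46/P(3)) = (((½)*2²)*16)*(-46/((¼)*3³)) = (((½)*4)*16)*(-46/((¼)*27)) = (2*16)*(-46/27/4) = 32*(-46*4/27) = 32*(-184/27) = -5888/27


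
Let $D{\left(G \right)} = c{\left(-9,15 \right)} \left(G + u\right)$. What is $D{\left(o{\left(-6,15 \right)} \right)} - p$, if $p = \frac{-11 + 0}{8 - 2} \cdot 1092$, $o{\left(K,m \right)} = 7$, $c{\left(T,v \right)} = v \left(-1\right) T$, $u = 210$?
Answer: $31297$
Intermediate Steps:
$c{\left(T,v \right)} = - T v$ ($c{\left(T,v \right)} = - v T = - T v$)
$D{\left(G \right)} = 28350 + 135 G$ ($D{\left(G \right)} = \left(-1\right) \left(-9\right) 15 \left(G + 210\right) = 135 \left(210 + G\right) = 28350 + 135 G$)
$p = -2002$ ($p = - \frac{11}{6} \cdot 1092 = \left(-11\right) \frac{1}{6} \cdot 1092 = \left(- \frac{11}{6}\right) 1092 = -2002$)
$D{\left(o{\left(-6,15 \right)} \right)} - p = \left(28350 + 135 \cdot 7\right) - -2002 = \left(28350 + 945\right) + 2002 = 29295 + 2002 = 31297$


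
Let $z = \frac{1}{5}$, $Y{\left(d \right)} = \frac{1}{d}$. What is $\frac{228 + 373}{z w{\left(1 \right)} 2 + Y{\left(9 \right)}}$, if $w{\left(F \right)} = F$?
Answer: $\frac{27045}{23} \approx 1175.9$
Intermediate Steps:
$z = \frac{1}{5} \approx 0.2$
$\frac{228 + 373}{z w{\left(1 \right)} 2 + Y{\left(9 \right)}} = \frac{228 + 373}{\frac{1}{5} \cdot 1 \cdot 2 + \frac{1}{9}} = \frac{601}{\frac{1}{5} \cdot 2 + \frac{1}{9}} = \frac{601}{\frac{2}{5} + \frac{1}{9}} = \frac{601}{\frac{23}{45}} = 601 \cdot \frac{45}{23} = \frac{27045}{23}$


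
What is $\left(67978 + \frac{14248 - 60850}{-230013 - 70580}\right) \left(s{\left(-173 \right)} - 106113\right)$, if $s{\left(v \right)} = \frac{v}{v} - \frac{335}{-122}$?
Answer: $- \frac{132260857134327962}{18336173} \approx -7.2131 \cdot 10^{9}$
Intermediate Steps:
$s{\left(v \right)} = \frac{457}{122}$ ($s{\left(v \right)} = 1 - - \frac{335}{122} = 1 + \frac{335}{122} = \frac{457}{122}$)
$\left(67978 + \frac{14248 - 60850}{-230013 - 70580}\right) \left(s{\left(-173 \right)} - 106113\right) = \left(67978 + \frac{14248 - 60850}{-230013 - 70580}\right) \left(\frac{457}{122} - 106113\right) = \left(67978 - \frac{46602}{-300593}\right) \left(- \frac{12945329}{122}\right) = \left(67978 - - \frac{46602}{300593}\right) \left(- \frac{12945329}{122}\right) = \left(67978 + \frac{46602}{300593}\right) \left(- \frac{12945329}{122}\right) = \frac{20433757556}{300593} \left(- \frac{12945329}{122}\right) = - \frac{132260857134327962}{18336173}$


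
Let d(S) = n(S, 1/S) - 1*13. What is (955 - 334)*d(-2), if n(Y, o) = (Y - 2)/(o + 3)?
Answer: -45333/5 ≈ -9066.6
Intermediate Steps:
n(Y, o) = (-2 + Y)/(3 + o)
d(S) = -13 + (-2 + S)/(3 + 1/S) (d(S) = (-2 + S)/(3 + 1/S) - 1*13 = (-2 + S)/(3 + 1/S) - 13 = -13 + (-2 + S)/(3 + 1/S))
(955 - 334)*d(-2) = (955 - 334)*((-13 + (-2)² - 41*(-2))/(1 + 3*(-2))) = 621*((-13 + 4 + 82)/(1 - 6)) = 621*(73/(-5)) = 621*(-⅕*73) = 621*(-73/5) = -45333/5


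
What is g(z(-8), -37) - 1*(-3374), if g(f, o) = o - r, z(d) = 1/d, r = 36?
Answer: 3301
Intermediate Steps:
g(f, o) = -36 + o (g(f, o) = o - 1*36 = o - 36 = -36 + o)
g(z(-8), -37) - 1*(-3374) = (-36 - 37) - 1*(-3374) = -73 + 3374 = 3301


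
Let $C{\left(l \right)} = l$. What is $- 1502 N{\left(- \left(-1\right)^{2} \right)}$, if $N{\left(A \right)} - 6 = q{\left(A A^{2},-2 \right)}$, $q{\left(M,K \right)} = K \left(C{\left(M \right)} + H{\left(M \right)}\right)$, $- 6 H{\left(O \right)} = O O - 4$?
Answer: $-10514$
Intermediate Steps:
$H{\left(O \right)} = \frac{2}{3} - \frac{O^{2}}{6}$ ($H{\left(O \right)} = - \frac{O O - 4}{6} = - \frac{O^{2} - 4}{6} = - \frac{-4 + O^{2}}{6} = \frac{2}{3} - \frac{O^{2}}{6}$)
$q{\left(M,K \right)} = K \left(\frac{2}{3} + M - \frac{M^{2}}{6}\right)$ ($q{\left(M,K \right)} = K \left(M - \left(- \frac{2}{3} + \frac{M^{2}}{6}\right)\right) = K \left(\frac{2}{3} + M - \frac{M^{2}}{6}\right)$)
$N{\left(A \right)} = \frac{14}{3} - 2 A^{3} + \frac{A^{6}}{3}$ ($N{\left(A \right)} = 6 + \frac{1}{6} \left(-2\right) \left(4 - \left(A A^{2}\right)^{2} + 6 A A^{2}\right) = 6 + \frac{1}{6} \left(-2\right) \left(4 - \left(A^{3}\right)^{2} + 6 A^{3}\right) = 6 + \frac{1}{6} \left(-2\right) \left(4 - A^{6} + 6 A^{3}\right) = 6 - \left(\frac{4}{3} + 2 A^{3} - \frac{A^{6}}{3}\right) = \frac{14}{3} - 2 A^{3} + \frac{A^{6}}{3}$)
$- 1502 N{\left(- \left(-1\right)^{2} \right)} = - 1502 \left(\frac{14}{3} - 2 \left(- \left(-1\right)^{2}\right)^{3} + \frac{\left(- \left(-1\right)^{2}\right)^{6}}{3}\right) = - 1502 \left(\frac{14}{3} - 2 \left(\left(-1\right) 1\right)^{3} + \frac{\left(\left(-1\right) 1\right)^{6}}{3}\right) = - 1502 \left(\frac{14}{3} - 2 \left(-1\right)^{3} + \frac{\left(-1\right)^{6}}{3}\right) = - 1502 \left(\frac{14}{3} - -2 + \frac{1}{3} \cdot 1\right) = - 1502 \left(\frac{14}{3} + 2 + \frac{1}{3}\right) = \left(-1502\right) 7 = -10514$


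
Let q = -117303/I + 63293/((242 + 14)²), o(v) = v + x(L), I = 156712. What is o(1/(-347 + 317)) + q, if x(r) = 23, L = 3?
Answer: 446447336543/19256770560 ≈ 23.184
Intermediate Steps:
o(v) = 23 + v (o(v) = v + 23 = 23 + v)
q = 278900401/1283784704 (q = -117303/156712 + 63293/((242 + 14)²) = -117303*1/156712 + 63293/(256²) = -117303/156712 + 63293/65536 = 278900401/1283784704 ≈ 0.21725)
o(1/(-347 + 317)) + q = (23 + 1/(-347 + 317)) + 278900401/1283784704 = (23 + 1/(-30)) + 278900401/1283784704 = (23 - 1/30) + 278900401/1283784704 = 689/30 + 278900401/1283784704 = 446447336543/19256770560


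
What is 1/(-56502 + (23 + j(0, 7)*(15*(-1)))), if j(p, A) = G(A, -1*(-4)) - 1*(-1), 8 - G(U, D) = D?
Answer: -1/56554 ≈ -1.7682e-5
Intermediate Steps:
G(U, D) = 8 - D
j(p, A) = 5 (j(p, A) = (8 - (-1)*(-4)) - 1*(-1) = (8 - 1*4) + 1 = (8 - 4) + 1 = 4 + 1 = 5)
1/(-56502 + (23 + j(0, 7)*(15*(-1)))) = 1/(-56502 + (23 + 5*(15*(-1)))) = 1/(-56502 + (23 + 5*(-15))) = 1/(-56502 + (23 - 75)) = 1/(-56502 - 52) = 1/(-56554) = -1/56554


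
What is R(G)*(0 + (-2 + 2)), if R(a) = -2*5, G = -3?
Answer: 0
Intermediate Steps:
R(a) = -10
R(G)*(0 + (-2 + 2)) = -10*(0 + (-2 + 2)) = -10*(0 + 0) = -10*0 = 0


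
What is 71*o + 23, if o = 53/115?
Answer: 6408/115 ≈ 55.722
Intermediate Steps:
o = 53/115 (o = 53*(1/115) = 53/115 ≈ 0.46087)
71*o + 23 = 71*(53/115) + 23 = 3763/115 + 23 = 6408/115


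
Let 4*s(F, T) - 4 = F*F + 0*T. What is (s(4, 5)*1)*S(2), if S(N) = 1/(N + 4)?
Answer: ⅚ ≈ 0.83333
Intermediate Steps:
S(N) = 1/(4 + N)
s(F, T) = 1 + F²/4 (s(F, T) = 1 + (F*F + 0*T)/4 = 1 + (F² + 0)/4 = 1 + F²/4)
(s(4, 5)*1)*S(2) = ((1 + (¼)*4²)*1)/(4 + 2) = ((1 + (¼)*16)*1)/6 = ((1 + 4)*1)*(⅙) = (5*1)*(⅙) = 5*(⅙) = ⅚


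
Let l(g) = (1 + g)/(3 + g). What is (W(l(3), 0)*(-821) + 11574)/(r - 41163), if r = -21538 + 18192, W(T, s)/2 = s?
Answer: -11574/44509 ≈ -0.26004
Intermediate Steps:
l(g) = (1 + g)/(3 + g)
W(T, s) = 2*s
r = -3346
(W(l(3), 0)*(-821) + 11574)/(r - 41163) = ((2*0)*(-821) + 11574)/(-3346 - 41163) = (0*(-821) + 11574)/(-44509) = (0 + 11574)*(-1/44509) = 11574*(-1/44509) = -11574/44509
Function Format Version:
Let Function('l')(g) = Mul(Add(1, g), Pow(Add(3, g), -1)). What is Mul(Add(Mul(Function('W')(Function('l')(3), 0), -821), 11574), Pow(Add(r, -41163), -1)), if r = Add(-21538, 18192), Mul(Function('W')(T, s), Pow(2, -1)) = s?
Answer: Rational(-11574, 44509) ≈ -0.26004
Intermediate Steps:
Function('l')(g) = Mul(Pow(Add(3, g), -1), Add(1, g))
Function('W')(T, s) = Mul(2, s)
r = -3346
Mul(Add(Mul(Function('W')(Function('l')(3), 0), -821), 11574), Pow(Add(r, -41163), -1)) = Mul(Add(Mul(Mul(2, 0), -821), 11574), Pow(Add(-3346, -41163), -1)) = Mul(Add(Mul(0, -821), 11574), Pow(-44509, -1)) = Mul(Add(0, 11574), Rational(-1, 44509)) = Mul(11574, Rational(-1, 44509)) = Rational(-11574, 44509)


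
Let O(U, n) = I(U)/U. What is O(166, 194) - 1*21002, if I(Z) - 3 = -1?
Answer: -1743165/83 ≈ -21002.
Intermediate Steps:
I(Z) = 2 (I(Z) = 3 - 1 = 2)
O(U, n) = 2/U
O(166, 194) - 1*21002 = 2/166 - 1*21002 = 2*(1/166) - 21002 = 1/83 - 21002 = -1743165/83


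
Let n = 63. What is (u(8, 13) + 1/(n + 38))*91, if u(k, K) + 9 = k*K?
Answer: 873236/101 ≈ 8645.9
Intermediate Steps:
u(k, K) = -9 + K*k (u(k, K) = -9 + k*K = -9 + K*k)
(u(8, 13) + 1/(n + 38))*91 = ((-9 + 13*8) + 1/(63 + 38))*91 = ((-9 + 104) + 1/101)*91 = (95 + 1/101)*91 = (9596/101)*91 = 873236/101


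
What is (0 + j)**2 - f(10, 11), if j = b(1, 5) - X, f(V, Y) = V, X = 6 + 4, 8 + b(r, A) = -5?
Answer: 519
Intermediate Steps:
b(r, A) = -13 (b(r, A) = -8 - 5 = -13)
X = 10
j = -23 (j = -13 - 1*10 = -13 - 10 = -23)
(0 + j)**2 - f(10, 11) = (0 - 23)**2 - 1*10 = (-23)**2 - 10 = 529 - 10 = 519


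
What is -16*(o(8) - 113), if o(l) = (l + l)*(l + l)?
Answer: -2288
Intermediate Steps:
o(l) = 4*l² (o(l) = (2*l)*(2*l) = 4*l²)
-16*(o(8) - 113) = -16*(4*8² - 113) = -16*(4*64 - 113) = -16*(256 - 113) = -16*143 = -2288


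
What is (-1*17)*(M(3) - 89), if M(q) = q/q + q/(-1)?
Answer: 1547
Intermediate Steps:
M(q) = 1 - q (M(q) = 1 + q*(-1) = 1 - q)
(-1*17)*(M(3) - 89) = (-1*17)*((1 - 1*3) - 89) = -17*((1 - 3) - 89) = -17*(-2 - 89) = -17*(-91) = 1547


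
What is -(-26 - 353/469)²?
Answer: -157427209/219961 ≈ -715.71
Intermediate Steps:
-(-26 - 353/469)² = -(-12547/469)² = -1*157427209/219961 = -157427209/219961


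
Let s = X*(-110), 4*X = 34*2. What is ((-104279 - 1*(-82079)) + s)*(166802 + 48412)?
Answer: -5180200980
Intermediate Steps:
X = 17 (X = (34*2)/4 = (¼)*68 = 17)
s = -1870 (s = 17*(-110) = -1870)
((-104279 - 1*(-82079)) + s)*(166802 + 48412) = ((-104279 - 1*(-82079)) - 1870)*(166802 + 48412) = ((-104279 + 82079) - 1870)*215214 = (-22200 - 1870)*215214 = -24070*215214 = -5180200980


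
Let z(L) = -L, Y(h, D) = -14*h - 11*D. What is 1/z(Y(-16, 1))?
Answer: -1/213 ≈ -0.0046948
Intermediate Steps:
1/z(Y(-16, 1)) = 1/(-(-14*(-16) - 11*1)) = 1/(-(224 - 11)) = 1/(-1*213) = 1/(-213) = -1/213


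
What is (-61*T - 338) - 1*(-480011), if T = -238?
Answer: 494191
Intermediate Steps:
(-61*T - 338) - 1*(-480011) = (-61*(-238) - 338) - 1*(-480011) = (14518 - 338) + 480011 = 14180 + 480011 = 494191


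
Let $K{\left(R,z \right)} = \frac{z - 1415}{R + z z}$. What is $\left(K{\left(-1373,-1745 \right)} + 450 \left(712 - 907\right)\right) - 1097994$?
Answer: $- \frac{902248025062}{760913} \approx -1.1857 \cdot 10^{6}$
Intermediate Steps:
$K{\left(R,z \right)} = \frac{-1415 + z}{R + z^{2}}$
$\left(K{\left(-1373,-1745 \right)} + 450 \left(712 - 907\right)\right) - 1097994 = \left(\frac{-1415 - 1745}{-1373 + \left(-1745\right)^{2}} + 450 \left(712 - 907\right)\right) - 1097994 = \left(\frac{1}{-1373 + 3045025} \left(-3160\right) + 450 \left(-195\right)\right) - 1097994 = \left(\frac{1}{3043652} \left(-3160\right) - 87750\right) - 1097994 = \left(- \frac{790}{760913} - 87750\right) - 1097994 = - \frac{66770116540}{760913} - 1097994 = - \frac{902248025062}{760913}$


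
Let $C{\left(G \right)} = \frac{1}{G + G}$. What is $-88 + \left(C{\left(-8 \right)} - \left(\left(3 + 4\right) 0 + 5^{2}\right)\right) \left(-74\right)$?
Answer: $\frac{14133}{8} \approx 1766.6$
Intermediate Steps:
$C{\left(G \right)} = \frac{1}{2 G}$
$-88 + \left(C{\left(-8 \right)} - \left(\left(3 + 4\right) 0 + 5^{2}\right)\right) \left(-74\right) = -88 + \left(\frac{1}{2 \left(-8\right)} - \left(\left(3 + 4\right) 0 + 5^{2}\right)\right) \left(-74\right) = -88 + \left(\frac{1}{2} \left(- \frac{1}{8}\right) - \left(7 \cdot 0 + 25\right)\right) \left(-74\right) = -88 + \left(- \frac{1}{16} - \left(0 + 25\right)\right) \left(-74\right) = -88 + \left(- \frac{1}{16} - 25\right) \left(-74\right) = -88 - - \frac{14837}{8} = -88 + \frac{14837}{8} = \frac{14133}{8}$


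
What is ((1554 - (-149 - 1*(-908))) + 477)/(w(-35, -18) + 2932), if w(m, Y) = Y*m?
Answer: 636/1781 ≈ 0.35710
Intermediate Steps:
((1554 - (-149 - 1*(-908))) + 477)/(w(-35, -18) + 2932) = ((1554 - (-149 - 1*(-908))) + 477)/(-18*(-35) + 2932) = ((1554 - (-149 + 908)) + 477)/(630 + 2932) = ((1554 - 1*759) + 477)/3562 = ((1554 - 759) + 477)*(1/3562) = (795 + 477)*(1/3562) = 1272*(1/3562) = 636/1781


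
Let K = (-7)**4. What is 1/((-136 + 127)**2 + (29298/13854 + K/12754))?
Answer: 4206998/350455651 ≈ 0.012004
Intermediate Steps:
K = 2401
1/((-136 + 127)**2 + (29298/13854 + K/12754)) = 1/((-136 + 127)**2 + (29298/13854 + 2401/12754)) = 1/((-9)**2 + (29298*(1/13854) + 2401*(1/12754))) = 1/(81 + (4883/2309 + 343/1822)) = 1/(81 + 9688813/4206998) = 1/(350455651/4206998) = 4206998/350455651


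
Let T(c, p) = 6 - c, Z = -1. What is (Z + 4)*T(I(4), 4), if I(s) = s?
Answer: 6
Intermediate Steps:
(Z + 4)*T(I(4), 4) = (-1 + 4)*(6 - 1*4) = 3*(6 - 4) = 3*2 = 6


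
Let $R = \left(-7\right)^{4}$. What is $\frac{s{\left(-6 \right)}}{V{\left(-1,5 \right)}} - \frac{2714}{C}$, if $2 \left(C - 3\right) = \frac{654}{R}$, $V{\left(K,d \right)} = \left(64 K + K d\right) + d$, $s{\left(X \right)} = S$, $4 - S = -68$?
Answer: $- \frac{26099141}{30120} \approx -866.5$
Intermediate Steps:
$S = 72$ ($S = 4 - -68 = 4 + 68 = 72$)
$R = 2401$
$s{\left(X \right)} = 72$
$V{\left(K,d \right)} = d + 64 K + K d$
$C = \frac{7530}{2401}$ ($C = 3 + \frac{654 \cdot \frac{1}{2401}}{2} = 3 + \frac{1}{2} \cdot \frac{654}{2401} = 3 + \frac{327}{2401} = \frac{7530}{2401} \approx 3.1362$)
$\frac{s{\left(-6 \right)}}{V{\left(-1,5 \right)}} - \frac{2714}{C} = \frac{72}{5 + 64 \left(-1\right) - 5} - \frac{2714}{\frac{7530}{2401}} = \frac{72}{5 - 64 - 5} - \frac{3258157}{3765} = \frac{72}{-64} - \frac{3258157}{3765} = 72 \left(- \frac{1}{64}\right) - \frac{3258157}{3765} = - \frac{9}{8} - \frac{3258157}{3765} = - \frac{26099141}{30120}$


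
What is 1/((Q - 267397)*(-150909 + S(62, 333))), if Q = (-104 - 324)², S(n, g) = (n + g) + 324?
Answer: 1/12647950470 ≈ 7.9064e-11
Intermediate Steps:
S(n, g) = 324 + g + n (S(n, g) = (g + n) + 324 = 324 + g + n)
Q = 183184 (Q = (-428)² = 183184)
1/((Q - 267397)*(-150909 + S(62, 333))) = 1/((183184 - 267397)*(-150909 + (324 + 333 + 62))) = 1/(-84213*(-150909 + 719)) = 1/(-84213*(-150190)) = 1/12647950470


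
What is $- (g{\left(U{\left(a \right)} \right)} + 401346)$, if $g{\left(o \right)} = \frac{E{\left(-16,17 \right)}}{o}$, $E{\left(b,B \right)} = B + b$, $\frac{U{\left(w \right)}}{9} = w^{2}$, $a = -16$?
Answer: $- \frac{924701185}{2304} \approx -4.0135 \cdot 10^{5}$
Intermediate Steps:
$U{\left(w \right)} = 9 w^{2}$
$g{\left(o \right)} = \frac{1}{o}$ ($g{\left(o \right)} = \frac{17 - 16}{o} = 1 \frac{1}{o} = \frac{1}{o}$)
$- (g{\left(U{\left(a \right)} \right)} + 401346) = - (\frac{1}{9 \left(-16\right)^{2}} + 401346) = - (\frac{1}{9 \cdot 256} + 401346) = - (\frac{1}{2304} + 401346) = \left(-1\right) \frac{924701185}{2304} = - \frac{924701185}{2304}$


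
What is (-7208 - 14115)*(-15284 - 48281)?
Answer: 1355396495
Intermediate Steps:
(-7208 - 14115)*(-15284 - 48281) = -21323*(-63565) = 1355396495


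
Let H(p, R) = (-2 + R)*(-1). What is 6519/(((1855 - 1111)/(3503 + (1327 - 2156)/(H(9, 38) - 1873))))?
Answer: 1816643211/59179 ≈ 30697.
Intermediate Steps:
H(p, R) = 2 - R
6519/(((1855 - 1111)/(3503 + (1327 - 2156)/(H(9, 38) - 1873)))) = 6519/(((1855 - 1111)/(3503 + (1327 - 2156)/((2 - 1*38) - 1873)))) = 6519/((744/(3503 - 829/((2 - 38) - 1873)))) = 6519/((744/(3503 - 829/(-36 - 1873)))) = 6519/((744/(3503 - 829/(-1909)))) = 6519/((744/(3503 - 829*(-1/1909)))) = 6519/((744/(3503 + 829/1909))) = 6519/((744/(6688056/1909))) = 6519/((744*(1909/6688056))) = 6519/(59179/278669) = 6519*(278669/59179) = 1816643211/59179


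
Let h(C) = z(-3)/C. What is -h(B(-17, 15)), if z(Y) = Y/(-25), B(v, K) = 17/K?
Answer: -9/85 ≈ -0.10588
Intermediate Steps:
z(Y) = -Y/25 (z(Y) = Y*(-1/25) = -Y/25)
h(C) = 3/(25*C) (h(C) = (-1/25*(-3))/C = 3/(25*C))
-h(B(-17, 15)) = -3/(25*(17/15)) = -3/(25*(17*(1/15))) = -3/(25*17/15) = -3*15/(25*17) = -1*9/85 = -9/85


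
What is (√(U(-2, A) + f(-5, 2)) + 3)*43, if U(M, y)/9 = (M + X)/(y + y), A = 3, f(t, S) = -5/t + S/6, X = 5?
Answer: 129 + 43*√210/6 ≈ 232.85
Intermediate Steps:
f(t, S) = -5/t + S/6 (f(t, S) = -5/t + S*(⅙) = -5/t + S/6)
U(M, y) = 9*(5 + M)/(2*y) (U(M, y) = 9*((M + 5)/(y + y)) = 9*((5 + M)/((2*y))) = 9*((5 + M)*(1/(2*y))) = 9*((5 + M)/(2*y)) = 9*(5 + M)/(2*y))
(√(U(-2, A) + f(-5, 2)) + 3)*43 = (√((9/2)*(5 - 2)/3 + (-5/(-5) + (⅙)*2)) + 3)*43 = (√((9/2)*(⅓)*3 + (-5*(-⅕) + ⅓)) + 3)*43 = (√(9/2 + (1 + ⅓)) + 3)*43 = (√(9/2 + 4/3) + 3)*43 = (√(35/6) + 3)*43 = (√210/6 + 3)*43 = (3 + √210/6)*43 = 129 + 43*√210/6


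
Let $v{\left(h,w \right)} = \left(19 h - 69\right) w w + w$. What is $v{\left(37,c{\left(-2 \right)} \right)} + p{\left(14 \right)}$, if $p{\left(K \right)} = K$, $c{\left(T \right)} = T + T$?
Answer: $10154$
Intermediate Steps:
$c{\left(T \right)} = 2 T$
$v{\left(h,w \right)} = w + w^{2} \left(-69 + 19 h\right)$ ($v{\left(h,w \right)} = \left(-69 + 19 h\right) w w + w = w \left(-69 + 19 h\right) w + w = w^{2} \left(-69 + 19 h\right) + w = w + w^{2} \left(-69 + 19 h\right)$)
$v{\left(37,c{\left(-2 \right)} \right)} + p{\left(14 \right)} = 2 \left(-2\right) \left(1 - 69 \cdot 2 \left(-2\right) + 19 \cdot 37 \cdot 2 \left(-2\right)\right) + 14 = - 4 \left(1 - -276 + 19 \cdot 37 \left(-4\right)\right) + 14 = - 4 \left(1 + 276 - 2812\right) + 14 = \left(-4\right) \left(-2535\right) + 14 = 10140 + 14 = 10154$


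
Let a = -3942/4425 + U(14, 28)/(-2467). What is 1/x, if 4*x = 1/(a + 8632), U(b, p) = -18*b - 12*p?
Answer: 125631852248/3638825 ≈ 34525.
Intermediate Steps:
a = -2374338/3638825 (a = -3942/4425 + (-18*14 - 12*28)/(-2467) = -3942*1/4425 + (-252 - 336)*(-1/2467) = -1314/1475 - 588*(-1/2467) = -1314/1475 + 588/2467 = -2374338/3638825 ≈ -0.65250)
x = 3638825/125631852248 (x = 1/(4*(-2374338/3638825 + 8632)) = 1/(4*(31407963062/3638825)) = (¼)*(3638825/31407963062) = 3638825/125631852248 ≈ 2.8964e-5)
1/x = 1/(3638825/125631852248) = 125631852248/3638825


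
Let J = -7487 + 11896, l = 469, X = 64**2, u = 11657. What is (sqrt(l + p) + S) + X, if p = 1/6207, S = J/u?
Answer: 47751481/11657 + 2*sqrt(4517274597)/6207 ≈ 4118.0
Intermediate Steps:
X = 4096
J = 4409
S = 4409/11657 ≈ 0.37823
p = 1/6207 ≈ 0.00016111
(sqrt(l + p) + S) + X = (sqrt(469 + 1/6207) + 4409/11657) + 4096 = (sqrt(2911084/6207) + 4409/11657) + 4096 = (2*sqrt(4517274597)/6207 + 4409/11657) + 4096 = (4409/11657 + 2*sqrt(4517274597)/6207) + 4096 = 47751481/11657 + 2*sqrt(4517274597)/6207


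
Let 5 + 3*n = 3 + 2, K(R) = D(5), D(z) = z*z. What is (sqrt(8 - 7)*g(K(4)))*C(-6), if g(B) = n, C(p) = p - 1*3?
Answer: 0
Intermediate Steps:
D(z) = z**2
K(R) = 25 (K(R) = 5**2 = 25)
C(p) = -3 + p (C(p) = p - 3 = -3 + p)
n = 0 (n = -5/3 + (3 + 2)/3 = -5/3 + (1/3)*5 = -5/3 + 5/3 = 0)
g(B) = 0
(sqrt(8 - 7)*g(K(4)))*C(-6) = (sqrt(8 - 7)*0)*(-3 - 6) = (sqrt(1)*0)*(-9) = (1*0)*(-9) = 0*(-9) = 0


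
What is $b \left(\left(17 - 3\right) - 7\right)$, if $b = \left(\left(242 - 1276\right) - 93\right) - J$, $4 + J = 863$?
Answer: $-13902$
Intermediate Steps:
$J = 859$ ($J = -4 + 863 = 859$)
$b = -1986$ ($b = \left(\left(242 - 1276\right) - 93\right) - 859 = \left(-1034 - 93\right) - 859 = -1127 - 859 = -1986$)
$b \left(\left(17 - 3\right) - 7\right) = - 1986 \left(\left(17 - 3\right) - 7\right) = - 1986 \left(14 - 7\right) = \left(-1986\right) 7 = -13902$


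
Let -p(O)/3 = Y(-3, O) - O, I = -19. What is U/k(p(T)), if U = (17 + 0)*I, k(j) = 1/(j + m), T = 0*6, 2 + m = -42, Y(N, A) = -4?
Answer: 10336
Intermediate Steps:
m = -44 (m = -2 - 42 = -44)
T = 0
p(O) = 12 + 3*O (p(O) = -3*(-4 - O) = 12 + 3*O)
k(j) = 1/(-44 + j) (k(j) = 1/(j - 44) = 1/(-44 + j))
U = -323 (U = (17 + 0)*(-19) = 17*(-19) = -323)
U/k(p(T)) = -(-10336 + 0) = -323/(1/(-44 + (12 + 0))) = -323/(1/(-44 + 12)) = -323/(1/(-32)) = -323/(-1/32) = -323*(-32) = 10336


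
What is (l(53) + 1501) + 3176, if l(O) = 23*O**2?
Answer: 69284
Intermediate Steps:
(l(53) + 1501) + 3176 = (23*53**2 + 1501) + 3176 = (23*2809 + 1501) + 3176 = (64607 + 1501) + 3176 = 66108 + 3176 = 69284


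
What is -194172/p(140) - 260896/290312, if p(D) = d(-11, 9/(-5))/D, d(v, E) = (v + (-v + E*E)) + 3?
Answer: -2055173505456/471757 ≈ -4.3564e+6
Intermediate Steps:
d(v, E) = 3 + E² (d(v, E) = (v + (-v + E²)) + 3 = (v + (E² - v)) + 3 = E² + 3 = 3 + E²)
p(D) = 156/(25*D) (p(D) = (3 + (9/(-5))²)/D = (3 + (9*(-⅕))²)/D = (3 + (-9/5)²)/D = (3 + 81/25)/D = 156/(25*D))
-194172/p(140) - 260896/290312 = -194172/((156/25)/140) - 260896/290312 = -194172/((156/25)*(1/140)) - 260896*1/290312 = -194172/39/875 - 32612/36289 = -194172*875/39 - 32612/36289 = -56633500/13 - 32612/36289 = -2055173505456/471757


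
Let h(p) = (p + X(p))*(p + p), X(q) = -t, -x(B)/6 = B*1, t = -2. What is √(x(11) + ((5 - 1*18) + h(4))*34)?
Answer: 2*√281 ≈ 33.526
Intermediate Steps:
x(B) = -6*B
X(q) = 2 (X(q) = -1*(-2) = 2)
h(p) = 2*p*(2 + p) (h(p) = (p + 2)*(p + p) = (2 + p)*(2*p) = 2*p*(2 + p))
√(x(11) + ((5 - 1*18) + h(4))*34) = √(-6*11 + ((5 - 1*18) + 2*4*(2 + 4))*34) = √(-66 + ((5 - 18) + 2*4*6)*34) = √(-66 + (-13 + 48)*34) = √(-66 + 35*34) = √(-66 + 1190) = √1124 = 2*√281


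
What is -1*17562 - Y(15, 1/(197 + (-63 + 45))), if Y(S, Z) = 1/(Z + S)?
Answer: -47171711/2686 ≈ -17562.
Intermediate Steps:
Y(S, Z) = 1/(S + Z)
-1*17562 - Y(15, 1/(197 + (-63 + 45))) = -1*17562 - 1/(15 + 1/(197 + (-63 + 45))) = -17562 - 1/(15 + 1/(197 - 18)) = -17562 - 1/(15 + 1/179) = -17562 - 1/2686/179 = -17562 - 1*179/2686 = -17562 - 179/2686 = -47171711/2686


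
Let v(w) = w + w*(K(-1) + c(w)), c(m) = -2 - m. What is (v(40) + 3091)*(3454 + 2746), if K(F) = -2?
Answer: 8500200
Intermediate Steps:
v(w) = w + w*(-4 - w) (v(w) = w + w*(-2 + (-2 - w)) = w + w*(-4 - w))
(v(40) + 3091)*(3454 + 2746) = (-1*40*(3 + 40) + 3091)*(3454 + 2746) = (-1*40*43 + 3091)*6200 = (-1720 + 3091)*6200 = 1371*6200 = 8500200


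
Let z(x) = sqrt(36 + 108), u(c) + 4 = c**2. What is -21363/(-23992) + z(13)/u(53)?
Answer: 20070373/22432520 ≈ 0.89470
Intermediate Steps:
u(c) = -4 + c**2
z(x) = 12 (z(x) = sqrt(144) = 12)
-21363/(-23992) + z(13)/u(53) = -21363/(-23992) + 12/(-4 + 53**2) = -21363*(-1/23992) + 12/(-4 + 2809) = 21363/23992 + 12/2805 = 21363/23992 + 12*(1/2805) = 21363/23992 + 4/935 = 20070373/22432520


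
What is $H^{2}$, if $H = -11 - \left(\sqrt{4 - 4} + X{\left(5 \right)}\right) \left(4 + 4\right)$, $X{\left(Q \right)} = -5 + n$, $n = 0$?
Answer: $841$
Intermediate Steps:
$X{\left(Q \right)} = -5$ ($X{\left(Q \right)} = -5 + 0 = -5$)
$H = 29$ ($H = -11 - \left(\sqrt{4 - 4} - 5\right) \left(4 + 4\right) = -11 - \left(\sqrt{0} - 5\right) 8 = -11 - \left(0 - 5\right) 8 = -11 - \left(-5\right) 8 = -11 - -40 = -11 + 40 = 29$)
$H^{2} = 29^{2} = 841$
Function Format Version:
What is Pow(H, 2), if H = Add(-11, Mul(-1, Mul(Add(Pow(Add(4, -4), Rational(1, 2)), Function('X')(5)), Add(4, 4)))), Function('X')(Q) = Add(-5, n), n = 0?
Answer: 841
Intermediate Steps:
Function('X')(Q) = -5 (Function('X')(Q) = Add(-5, 0) = -5)
H = 29 (H = Add(-11, Mul(-1, Mul(Add(Pow(Add(4, -4), Rational(1, 2)), -5), Add(4, 4)))) = Add(-11, Mul(-1, Mul(Add(Pow(0, Rational(1, 2)), -5), 8))) = Add(-11, Mul(-1, Mul(Add(0, -5), 8))) = Add(-11, Mul(-1, Mul(-5, 8))) = Add(-11, Mul(-1, -40)) = Add(-11, 40) = 29)
Pow(H, 2) = Pow(29, 2) = 841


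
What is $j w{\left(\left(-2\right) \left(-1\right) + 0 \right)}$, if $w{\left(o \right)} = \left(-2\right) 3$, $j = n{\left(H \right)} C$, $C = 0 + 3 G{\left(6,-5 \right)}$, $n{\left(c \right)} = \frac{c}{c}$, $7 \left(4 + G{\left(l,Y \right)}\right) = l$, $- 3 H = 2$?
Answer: $\frac{396}{7} \approx 56.571$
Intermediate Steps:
$H = - \frac{2}{3}$ ($H = \left(- \frac{1}{3}\right) 2 = - \frac{2}{3} \approx -0.66667$)
$G{\left(l,Y \right)} = -4 + \frac{l}{7}$
$n{\left(c \right)} = 1$
$C = - \frac{66}{7}$ ($C = 0 + 3 \left(-4 + \frac{1}{7} \cdot 6\right) = 0 + 3 \left(-4 + \frac{6}{7}\right) = 0 + 3 \left(- \frac{22}{7}\right) = 0 - \frac{66}{7} = - \frac{66}{7} \approx -9.4286$)
$j = - \frac{66}{7}$ ($j = 1 \left(- \frac{66}{7}\right) = - \frac{66}{7} \approx -9.4286$)
$w{\left(o \right)} = -6$
$j w{\left(\left(-2\right) \left(-1\right) + 0 \right)} = \left(- \frac{66}{7}\right) \left(-6\right) = \frac{396}{7}$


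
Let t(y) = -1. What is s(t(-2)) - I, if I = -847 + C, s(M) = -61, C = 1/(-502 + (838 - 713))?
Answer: 296323/377 ≈ 786.00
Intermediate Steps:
C = -1/377 (C = 1/(-502 + 125) = 1/(-377) = -1/377 ≈ -0.0026525)
I = -319320/377 (I = -847 - 1/377 = -319320/377 ≈ -847.00)
s(t(-2)) - I = -61 - 1*(-319320/377) = -61 + 319320/377 = 296323/377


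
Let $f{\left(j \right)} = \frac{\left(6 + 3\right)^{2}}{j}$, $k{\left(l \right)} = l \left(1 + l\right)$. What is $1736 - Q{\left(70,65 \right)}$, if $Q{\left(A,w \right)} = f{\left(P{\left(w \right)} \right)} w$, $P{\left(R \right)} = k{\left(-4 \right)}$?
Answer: $\frac{5189}{4} \approx 1297.3$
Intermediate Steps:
$P{\left(R \right)} = 12$ ($P{\left(R \right)} = - 4 \left(1 - 4\right) = \left(-4\right) \left(-3\right) = 12$)
$f{\left(j \right)} = \frac{81}{j}$ ($f{\left(j \right)} = \frac{9^{2}}{j} = \frac{81}{j}$)
$Q{\left(A,w \right)} = \frac{27 w}{4}$ ($Q{\left(A,w \right)} = \frac{81}{12} w = 81 \cdot \frac{1}{12} w = \frac{27 w}{4}$)
$1736 - Q{\left(70,65 \right)} = 1736 - \frac{27}{4} \cdot 65 = 1736 - \frac{1755}{4} = \frac{5189}{4}$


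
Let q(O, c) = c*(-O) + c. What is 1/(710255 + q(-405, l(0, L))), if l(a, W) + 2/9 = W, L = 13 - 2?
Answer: 9/6431677 ≈ 1.3993e-6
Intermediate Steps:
L = 11
l(a, W) = -2/9 + W
q(O, c) = c - O*c (q(O, c) = -O*c + c = c - O*c)
1/(710255 + q(-405, l(0, L))) = 1/(710255 + (-2/9 + 11)*(1 - 1*(-405))) = 1/(710255 + 97*(1 + 405)/9) = 1/(710255 + (97/9)*406) = 1/(710255 + 39382/9) = 1/(6431677/9) = 9/6431677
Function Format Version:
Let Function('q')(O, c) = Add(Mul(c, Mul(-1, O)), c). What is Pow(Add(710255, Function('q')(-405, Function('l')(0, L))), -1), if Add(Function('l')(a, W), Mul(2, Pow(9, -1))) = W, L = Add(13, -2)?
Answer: Rational(9, 6431677) ≈ 1.3993e-6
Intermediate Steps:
L = 11
Function('l')(a, W) = Add(Rational(-2, 9), W)
Function('q')(O, c) = Add(c, Mul(-1, O, c)) (Function('q')(O, c) = Add(Mul(-1, O, c), c) = Add(c, Mul(-1, O, c)))
Pow(Add(710255, Function('q')(-405, Function('l')(0, L))), -1) = Pow(Add(710255, Mul(Add(Rational(-2, 9), 11), Add(1, Mul(-1, -405)))), -1) = Pow(Add(710255, Mul(Rational(97, 9), Add(1, 405))), -1) = Pow(Add(710255, Mul(Rational(97, 9), 406)), -1) = Pow(Add(710255, Rational(39382, 9)), -1) = Pow(Rational(6431677, 9), -1) = Rational(9, 6431677)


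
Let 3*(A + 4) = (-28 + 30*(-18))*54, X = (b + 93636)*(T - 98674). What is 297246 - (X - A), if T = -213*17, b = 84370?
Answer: 18209410788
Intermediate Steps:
T = -3621
X = -18209123770 (X = (84370 + 93636)*(-3621 - 98674) = 178006*(-102295) = -18209123770)
A = -10228 (A = -4 + ((-28 + 30*(-18))*54)/3 = -4 + ((-28 - 540)*54)/3 = -4 + (-568*54)/3 = -4 + (1/3)*(-30672) = -4 - 10224 = -10228)
297246 - (X - A) = 297246 - (-18209123770 - 1*(-10228)) = 297246 - (-18209123770 + 10228) = 297246 - 1*(-18209113542) = 297246 + 18209113542 = 18209410788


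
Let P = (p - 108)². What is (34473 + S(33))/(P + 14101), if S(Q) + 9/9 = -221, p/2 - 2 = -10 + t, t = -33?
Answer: 34251/50201 ≈ 0.68228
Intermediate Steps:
p = -82 (p = 4 + 2*(-10 - 33) = 4 + 2*(-43) = 4 - 86 = -82)
S(Q) = -222 (S(Q) = -1 - 221 = -222)
P = 36100 (P = (-82 - 108)² = (-190)² = 36100)
(34473 + S(33))/(P + 14101) = (34473 - 222)/(36100 + 14101) = 34251/50201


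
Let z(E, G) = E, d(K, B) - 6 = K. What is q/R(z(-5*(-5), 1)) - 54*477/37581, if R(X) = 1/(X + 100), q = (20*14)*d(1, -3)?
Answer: 3069106414/12527 ≈ 2.4500e+5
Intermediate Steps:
d(K, B) = 6 + K
q = 1960 (q = (20*14)*(6 + 1) = 280*7 = 1960)
R(X) = 1/(100 + X)
q/R(z(-5*(-5), 1)) - 54*477/37581 = 1960/(1/(100 - 5*(-5))) - 54*477/37581 = 1960/(1/(100 + 25)) - 25758*1/37581 = 1960/(1/125) - 8586/12527 = 1960*125 - 8586/12527 = 245000 - 8586/12527 = 3069106414/12527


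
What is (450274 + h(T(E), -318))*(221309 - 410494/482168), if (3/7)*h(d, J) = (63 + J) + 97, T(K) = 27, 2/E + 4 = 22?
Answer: 6001045834391387/60271 ≈ 9.9568e+10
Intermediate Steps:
E = ⅑ (E = 2/(-4 + 22) = 2/18 = 2*(1/18) = ⅑ ≈ 0.11111)
h(d, J) = 1120/3 + 7*J/3 (h(d, J) = 7*((63 + J) + 97)/3 = 7*(160 + J)/3 = 1120/3 + 7*J/3)
(450274 + h(T(E), -318))*(221309 - 410494/482168) = (450274 + (1120/3 + (7/3)*(-318)))*(221309 - 410494/482168) = (450274 + (1120/3 - 742))*(221309 - 410494*1/482168) = (450274 - 1106/3)*(221309 - 205247/241084) = (1349716/3)*(53353853709/241084) = 6001045834391387/60271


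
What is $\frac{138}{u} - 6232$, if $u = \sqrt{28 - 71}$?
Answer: $-6232 - \frac{138 i \sqrt{43}}{43} \approx -6232.0 - 21.045 i$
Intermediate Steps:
$u = i \sqrt{43}$ ($u = \sqrt{-43} = i \sqrt{43} \approx 6.5574 i$)
$\frac{138}{u} - 6232 = \frac{138}{i \sqrt{43}} - 6232 = 138 \left(- \frac{i \sqrt{43}}{43}\right) - 6232 = - \frac{138 i \sqrt{43}}{43} - 6232 = -6232 - \frac{138 i \sqrt{43}}{43}$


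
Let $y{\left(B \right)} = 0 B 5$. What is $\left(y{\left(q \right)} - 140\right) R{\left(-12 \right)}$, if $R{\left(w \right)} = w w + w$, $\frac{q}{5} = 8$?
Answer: $-18480$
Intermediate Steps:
$q = 40$ ($q = 5 \cdot 8 = 40$)
$R{\left(w \right)} = w + w^{2}$ ($R{\left(w \right)} = w^{2} + w = w + w^{2}$)
$y{\left(B \right)} = 0$ ($y{\left(B \right)} = 0 \cdot 5 = 0$)
$\left(y{\left(q \right)} - 140\right) R{\left(-12 \right)} = \left(0 - 140\right) \left(- 12 \left(1 - 12\right)\right) = - 140 \left(\left(-12\right) \left(-11\right)\right) = \left(-140\right) 132 = -18480$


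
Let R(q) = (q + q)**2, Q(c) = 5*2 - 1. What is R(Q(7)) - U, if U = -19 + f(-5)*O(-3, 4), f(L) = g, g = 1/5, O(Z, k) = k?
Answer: 1711/5 ≈ 342.20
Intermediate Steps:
g = 1/5 ≈ 0.20000
Q(c) = 9 (Q(c) = 10 - 1 = 9)
R(q) = 4*q**2 (R(q) = (2*q)**2 = 4*q**2)
f(L) = 1/5
U = -91/5 (U = -19 + (1/5)*4 = -19 + 4/5 = -91/5 ≈ -18.200)
R(Q(7)) - U = 4*9**2 - 1*(-91/5) = 4*81 + 91/5 = 324 + 91/5 = 1711/5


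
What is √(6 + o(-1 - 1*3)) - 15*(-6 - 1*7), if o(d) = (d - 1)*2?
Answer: 195 + 2*I ≈ 195.0 + 2.0*I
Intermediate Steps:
o(d) = -2 + 2*d (o(d) = (-1 + d)*2 = -2 + 2*d)
√(6 + o(-1 - 1*3)) - 15*(-6 - 1*7) = √(6 + (-2 + 2*(-1 - 1*3))) - 15*(-6 - 1*7) = √(6 + (-2 + 2*(-1 - 3))) - 15*(-6 - 7) = √(6 + (-2 + 2*(-4))) - 15*(-13) = √(6 + (-2 - 8)) + 195 = √(6 - 10) + 195 = √(-4) + 195 = 2*I + 195 = 195 + 2*I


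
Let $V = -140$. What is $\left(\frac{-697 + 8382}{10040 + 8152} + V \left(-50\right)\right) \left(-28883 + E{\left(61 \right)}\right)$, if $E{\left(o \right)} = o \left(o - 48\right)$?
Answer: $- \frac{1788654415825}{9096} \approx -1.9664 \cdot 10^{8}$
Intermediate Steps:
$E{\left(o \right)} = o \left(-48 + o\right)$
$\left(\frac{-697 + 8382}{10040 + 8152} + V \left(-50\right)\right) \left(-28883 + E{\left(61 \right)}\right) = \left(\frac{-697 + 8382}{10040 + 8152} - -7000\right) \left(-28883 + 61 \left(-48 + 61\right)\right) = \left(\frac{7685}{18192} + 7000\right) \left(-28883 + 61 \cdot 13\right) = \left(7685 \cdot \frac{1}{18192} + 7000\right) \left(-28883 + 793\right) = \left(\frac{7685}{18192} + 7000\right) \left(-28090\right) = \frac{127351685}{18192} \left(-28090\right) = - \frac{1788654415825}{9096}$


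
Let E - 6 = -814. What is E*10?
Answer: -8080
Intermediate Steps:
E = -808 (E = 6 - 814 = -808)
E*10 = -808*10 = -8080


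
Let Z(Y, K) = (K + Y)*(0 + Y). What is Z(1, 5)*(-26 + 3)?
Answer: -138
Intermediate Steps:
Z(Y, K) = Y*(K + Y) (Z(Y, K) = (K + Y)*Y = Y*(K + Y))
Z(1, 5)*(-26 + 3) = (1*(5 + 1))*(-26 + 3) = (1*6)*(-23) = 6*(-23) = -138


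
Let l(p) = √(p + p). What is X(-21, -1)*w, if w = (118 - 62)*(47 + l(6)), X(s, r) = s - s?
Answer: 0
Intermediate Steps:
X(s, r) = 0
l(p) = √2*√p (l(p) = √(2*p) = √2*√p)
w = 2632 + 112*√3 (w = (118 - 62)*(47 + √2*√6) = 56*(47 + 2*√3) = 2632 + 112*√3 ≈ 2826.0)
X(-21, -1)*w = 0*(2632 + 112*√3) = 0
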